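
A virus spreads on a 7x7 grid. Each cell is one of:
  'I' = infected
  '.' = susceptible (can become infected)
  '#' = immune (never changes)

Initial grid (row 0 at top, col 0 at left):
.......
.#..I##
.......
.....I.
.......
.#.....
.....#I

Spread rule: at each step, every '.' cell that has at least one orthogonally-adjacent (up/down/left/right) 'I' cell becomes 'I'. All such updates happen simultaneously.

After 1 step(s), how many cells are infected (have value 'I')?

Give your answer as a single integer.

Answer: 11

Derivation:
Step 0 (initial): 3 infected
Step 1: +8 new -> 11 infected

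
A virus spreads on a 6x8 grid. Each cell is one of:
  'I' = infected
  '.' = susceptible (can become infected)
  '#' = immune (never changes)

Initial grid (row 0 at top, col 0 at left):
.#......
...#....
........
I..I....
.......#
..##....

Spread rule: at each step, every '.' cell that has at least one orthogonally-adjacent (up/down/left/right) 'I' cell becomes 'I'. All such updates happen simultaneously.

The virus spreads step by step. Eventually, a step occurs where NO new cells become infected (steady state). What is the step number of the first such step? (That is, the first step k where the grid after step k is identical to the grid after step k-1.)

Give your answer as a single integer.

Answer: 8

Derivation:
Step 0 (initial): 2 infected
Step 1: +7 new -> 9 infected
Step 2: +9 new -> 18 infected
Step 3: +9 new -> 27 infected
Step 4: +7 new -> 34 infected
Step 5: +5 new -> 39 infected
Step 6: +3 new -> 42 infected
Step 7: +1 new -> 43 infected
Step 8: +0 new -> 43 infected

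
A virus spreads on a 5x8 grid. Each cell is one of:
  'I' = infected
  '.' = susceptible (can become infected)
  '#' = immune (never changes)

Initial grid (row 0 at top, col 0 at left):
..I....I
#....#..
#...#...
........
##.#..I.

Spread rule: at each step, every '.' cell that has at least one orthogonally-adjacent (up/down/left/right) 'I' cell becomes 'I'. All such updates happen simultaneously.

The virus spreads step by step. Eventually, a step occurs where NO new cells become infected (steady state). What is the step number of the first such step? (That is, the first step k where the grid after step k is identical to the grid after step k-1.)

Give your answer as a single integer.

Answer: 6

Derivation:
Step 0 (initial): 3 infected
Step 1: +8 new -> 11 infected
Step 2: +12 new -> 23 infected
Step 3: +6 new -> 29 infected
Step 4: +3 new -> 32 infected
Step 5: +1 new -> 33 infected
Step 6: +0 new -> 33 infected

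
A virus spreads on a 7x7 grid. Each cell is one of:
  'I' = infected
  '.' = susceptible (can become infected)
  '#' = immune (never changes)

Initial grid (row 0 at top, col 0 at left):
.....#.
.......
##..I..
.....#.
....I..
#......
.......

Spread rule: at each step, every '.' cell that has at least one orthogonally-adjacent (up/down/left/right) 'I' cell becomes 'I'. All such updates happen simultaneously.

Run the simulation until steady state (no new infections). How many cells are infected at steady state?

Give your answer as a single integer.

Step 0 (initial): 2 infected
Step 1: +7 new -> 9 infected
Step 2: +11 new -> 20 infected
Step 3: +10 new -> 30 infected
Step 4: +8 new -> 38 infected
Step 5: +4 new -> 42 infected
Step 6: +2 new -> 44 infected
Step 7: +0 new -> 44 infected

Answer: 44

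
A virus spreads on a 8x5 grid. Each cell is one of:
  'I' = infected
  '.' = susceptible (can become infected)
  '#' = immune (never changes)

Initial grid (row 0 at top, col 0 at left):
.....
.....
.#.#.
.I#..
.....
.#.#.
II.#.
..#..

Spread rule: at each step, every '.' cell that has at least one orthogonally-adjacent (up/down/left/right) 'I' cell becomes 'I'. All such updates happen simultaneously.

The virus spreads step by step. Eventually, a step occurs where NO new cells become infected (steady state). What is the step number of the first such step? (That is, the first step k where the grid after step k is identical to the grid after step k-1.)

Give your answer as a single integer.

Answer: 9

Derivation:
Step 0 (initial): 3 infected
Step 1: +6 new -> 9 infected
Step 2: +4 new -> 13 infected
Step 3: +2 new -> 15 infected
Step 4: +4 new -> 19 infected
Step 5: +4 new -> 23 infected
Step 6: +5 new -> 28 infected
Step 7: +3 new -> 31 infected
Step 8: +2 new -> 33 infected
Step 9: +0 new -> 33 infected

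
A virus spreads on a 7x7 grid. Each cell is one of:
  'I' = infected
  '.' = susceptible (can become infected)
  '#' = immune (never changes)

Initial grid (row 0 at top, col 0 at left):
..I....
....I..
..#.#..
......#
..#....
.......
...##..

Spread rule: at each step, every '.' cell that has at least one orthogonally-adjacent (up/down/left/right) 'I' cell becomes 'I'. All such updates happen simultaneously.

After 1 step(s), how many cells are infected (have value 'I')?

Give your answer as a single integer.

Answer: 8

Derivation:
Step 0 (initial): 2 infected
Step 1: +6 new -> 8 infected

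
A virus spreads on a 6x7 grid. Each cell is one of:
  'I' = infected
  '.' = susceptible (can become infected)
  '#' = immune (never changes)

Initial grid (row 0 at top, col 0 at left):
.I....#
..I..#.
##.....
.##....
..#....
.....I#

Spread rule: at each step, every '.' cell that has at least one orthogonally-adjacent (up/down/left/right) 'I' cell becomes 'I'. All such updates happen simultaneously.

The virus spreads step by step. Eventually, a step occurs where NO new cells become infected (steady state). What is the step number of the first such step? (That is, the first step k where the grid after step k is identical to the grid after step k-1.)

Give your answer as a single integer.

Answer: 8

Derivation:
Step 0 (initial): 3 infected
Step 1: +7 new -> 10 infected
Step 2: +8 new -> 18 infected
Step 3: +8 new -> 26 infected
Step 4: +3 new -> 29 infected
Step 5: +3 new -> 32 infected
Step 6: +1 new -> 33 infected
Step 7: +1 new -> 34 infected
Step 8: +0 new -> 34 infected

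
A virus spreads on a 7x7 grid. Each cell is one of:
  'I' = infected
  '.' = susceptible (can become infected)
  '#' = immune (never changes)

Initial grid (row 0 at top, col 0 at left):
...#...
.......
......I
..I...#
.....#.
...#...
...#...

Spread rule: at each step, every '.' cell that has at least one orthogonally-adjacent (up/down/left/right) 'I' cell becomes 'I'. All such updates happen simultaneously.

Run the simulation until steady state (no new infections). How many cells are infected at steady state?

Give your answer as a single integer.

Step 0 (initial): 2 infected
Step 1: +6 new -> 8 infected
Step 2: +12 new -> 20 infected
Step 3: +10 new -> 30 infected
Step 4: +6 new -> 36 infected
Step 5: +4 new -> 40 infected
Step 6: +2 new -> 42 infected
Step 7: +2 new -> 44 infected
Step 8: +0 new -> 44 infected

Answer: 44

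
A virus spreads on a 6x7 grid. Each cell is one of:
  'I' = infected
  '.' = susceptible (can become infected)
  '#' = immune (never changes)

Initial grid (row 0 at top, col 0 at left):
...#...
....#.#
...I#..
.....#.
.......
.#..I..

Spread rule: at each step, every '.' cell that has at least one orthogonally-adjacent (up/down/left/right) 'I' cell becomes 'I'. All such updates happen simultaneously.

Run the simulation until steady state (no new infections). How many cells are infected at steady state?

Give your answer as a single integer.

Step 0 (initial): 2 infected
Step 1: +6 new -> 8 infected
Step 2: +8 new -> 16 infected
Step 3: +6 new -> 22 infected
Step 4: +5 new -> 27 infected
Step 5: +3 new -> 30 infected
Step 6: +2 new -> 32 infected
Step 7: +1 new -> 33 infected
Step 8: +1 new -> 34 infected
Step 9: +2 new -> 36 infected
Step 10: +0 new -> 36 infected

Answer: 36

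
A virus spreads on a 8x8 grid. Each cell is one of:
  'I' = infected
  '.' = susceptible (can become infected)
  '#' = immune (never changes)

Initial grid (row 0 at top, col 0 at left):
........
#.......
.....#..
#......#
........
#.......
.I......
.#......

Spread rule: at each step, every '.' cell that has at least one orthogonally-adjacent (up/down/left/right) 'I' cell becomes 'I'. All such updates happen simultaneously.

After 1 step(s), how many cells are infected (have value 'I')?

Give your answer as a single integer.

Step 0 (initial): 1 infected
Step 1: +3 new -> 4 infected

Answer: 4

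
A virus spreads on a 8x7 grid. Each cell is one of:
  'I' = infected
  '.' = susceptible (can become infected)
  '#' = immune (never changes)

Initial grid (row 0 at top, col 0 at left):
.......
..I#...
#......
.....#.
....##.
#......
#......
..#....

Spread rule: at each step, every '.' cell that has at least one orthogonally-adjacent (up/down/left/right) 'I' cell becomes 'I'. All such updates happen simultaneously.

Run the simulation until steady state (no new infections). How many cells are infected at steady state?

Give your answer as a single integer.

Answer: 48

Derivation:
Step 0 (initial): 1 infected
Step 1: +3 new -> 4 infected
Step 2: +6 new -> 10 infected
Step 3: +6 new -> 16 infected
Step 4: +8 new -> 24 infected
Step 5: +7 new -> 31 infected
Step 6: +5 new -> 36 infected
Step 7: +5 new -> 41 infected
Step 8: +4 new -> 45 infected
Step 9: +2 new -> 47 infected
Step 10: +1 new -> 48 infected
Step 11: +0 new -> 48 infected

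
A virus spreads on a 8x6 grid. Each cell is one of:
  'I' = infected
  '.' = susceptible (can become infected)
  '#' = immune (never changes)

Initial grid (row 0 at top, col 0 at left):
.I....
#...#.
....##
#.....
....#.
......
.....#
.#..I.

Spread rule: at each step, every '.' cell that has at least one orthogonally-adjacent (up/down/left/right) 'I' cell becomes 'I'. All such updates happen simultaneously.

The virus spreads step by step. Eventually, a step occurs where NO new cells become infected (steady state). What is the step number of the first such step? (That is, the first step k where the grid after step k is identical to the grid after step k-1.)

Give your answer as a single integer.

Answer: 7

Derivation:
Step 0 (initial): 2 infected
Step 1: +6 new -> 8 infected
Step 2: +6 new -> 14 infected
Step 3: +8 new -> 22 infected
Step 4: +8 new -> 30 infected
Step 5: +7 new -> 37 infected
Step 6: +3 new -> 40 infected
Step 7: +0 new -> 40 infected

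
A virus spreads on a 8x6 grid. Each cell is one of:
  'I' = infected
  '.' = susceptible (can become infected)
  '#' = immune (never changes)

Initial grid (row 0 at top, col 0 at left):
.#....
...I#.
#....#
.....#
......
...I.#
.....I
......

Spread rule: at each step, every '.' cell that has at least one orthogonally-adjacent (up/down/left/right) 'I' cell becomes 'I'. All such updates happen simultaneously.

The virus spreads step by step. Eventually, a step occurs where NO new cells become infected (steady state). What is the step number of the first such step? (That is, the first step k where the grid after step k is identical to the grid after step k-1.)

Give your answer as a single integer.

Step 0 (initial): 3 infected
Step 1: +9 new -> 12 infected
Step 2: +12 new -> 24 infected
Step 3: +10 new -> 34 infected
Step 4: +6 new -> 40 infected
Step 5: +2 new -> 42 infected
Step 6: +0 new -> 42 infected

Answer: 6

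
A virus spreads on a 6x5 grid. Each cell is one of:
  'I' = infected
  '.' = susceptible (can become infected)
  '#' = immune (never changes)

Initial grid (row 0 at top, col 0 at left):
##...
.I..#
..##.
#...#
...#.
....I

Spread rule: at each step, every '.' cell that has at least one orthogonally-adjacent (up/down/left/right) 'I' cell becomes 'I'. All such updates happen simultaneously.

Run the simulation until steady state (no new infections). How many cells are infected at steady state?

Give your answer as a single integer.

Step 0 (initial): 2 infected
Step 1: +5 new -> 7 infected
Step 2: +5 new -> 12 infected
Step 3: +5 new -> 17 infected
Step 4: +4 new -> 21 infected
Step 5: +0 new -> 21 infected

Answer: 21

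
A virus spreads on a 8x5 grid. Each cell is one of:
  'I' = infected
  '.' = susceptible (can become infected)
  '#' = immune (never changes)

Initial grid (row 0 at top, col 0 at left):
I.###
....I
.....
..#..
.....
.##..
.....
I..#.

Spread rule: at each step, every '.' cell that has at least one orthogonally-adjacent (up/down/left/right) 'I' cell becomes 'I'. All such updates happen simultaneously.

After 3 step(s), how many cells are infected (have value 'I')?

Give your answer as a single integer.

Answer: 24

Derivation:
Step 0 (initial): 3 infected
Step 1: +6 new -> 9 infected
Step 2: +8 new -> 17 infected
Step 3: +7 new -> 24 infected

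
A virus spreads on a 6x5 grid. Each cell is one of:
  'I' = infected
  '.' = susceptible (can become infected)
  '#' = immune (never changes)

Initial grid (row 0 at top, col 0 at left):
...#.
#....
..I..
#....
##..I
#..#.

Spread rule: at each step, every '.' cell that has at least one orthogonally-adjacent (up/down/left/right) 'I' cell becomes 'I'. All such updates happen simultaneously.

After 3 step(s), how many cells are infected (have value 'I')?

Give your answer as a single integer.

Answer: 20

Derivation:
Step 0 (initial): 2 infected
Step 1: +7 new -> 9 infected
Step 2: +8 new -> 17 infected
Step 3: +3 new -> 20 infected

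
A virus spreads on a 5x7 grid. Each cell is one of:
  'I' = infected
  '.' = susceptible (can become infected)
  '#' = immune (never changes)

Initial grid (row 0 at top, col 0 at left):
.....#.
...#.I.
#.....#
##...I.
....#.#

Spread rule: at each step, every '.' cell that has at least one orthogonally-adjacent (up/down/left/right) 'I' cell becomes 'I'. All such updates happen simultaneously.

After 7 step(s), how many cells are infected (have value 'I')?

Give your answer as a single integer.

Answer: 27

Derivation:
Step 0 (initial): 2 infected
Step 1: +6 new -> 8 infected
Step 2: +4 new -> 12 infected
Step 3: +4 new -> 16 infected
Step 4: +3 new -> 19 infected
Step 5: +4 new -> 23 infected
Step 6: +3 new -> 26 infected
Step 7: +1 new -> 27 infected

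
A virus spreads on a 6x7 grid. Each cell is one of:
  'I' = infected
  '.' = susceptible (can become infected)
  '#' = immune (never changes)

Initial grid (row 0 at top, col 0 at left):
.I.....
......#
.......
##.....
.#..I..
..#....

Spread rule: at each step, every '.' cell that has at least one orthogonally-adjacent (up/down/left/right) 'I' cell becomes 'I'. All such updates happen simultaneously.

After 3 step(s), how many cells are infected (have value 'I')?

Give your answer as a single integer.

Step 0 (initial): 2 infected
Step 1: +7 new -> 9 infected
Step 2: +11 new -> 20 infected
Step 3: +10 new -> 30 infected

Answer: 30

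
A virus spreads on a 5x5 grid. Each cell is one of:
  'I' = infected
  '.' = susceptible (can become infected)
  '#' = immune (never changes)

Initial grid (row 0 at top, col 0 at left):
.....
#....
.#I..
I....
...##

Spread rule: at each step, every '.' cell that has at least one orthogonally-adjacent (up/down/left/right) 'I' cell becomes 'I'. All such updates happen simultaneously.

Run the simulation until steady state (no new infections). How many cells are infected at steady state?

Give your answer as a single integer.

Answer: 21

Derivation:
Step 0 (initial): 2 infected
Step 1: +6 new -> 8 infected
Step 2: +7 new -> 15 infected
Step 3: +4 new -> 19 infected
Step 4: +2 new -> 21 infected
Step 5: +0 new -> 21 infected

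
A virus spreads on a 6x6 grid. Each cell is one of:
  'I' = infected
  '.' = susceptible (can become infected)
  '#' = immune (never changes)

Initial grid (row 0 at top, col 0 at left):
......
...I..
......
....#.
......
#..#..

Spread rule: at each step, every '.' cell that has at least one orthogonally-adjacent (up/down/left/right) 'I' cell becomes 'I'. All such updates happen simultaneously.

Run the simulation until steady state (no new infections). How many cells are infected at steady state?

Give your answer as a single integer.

Answer: 33

Derivation:
Step 0 (initial): 1 infected
Step 1: +4 new -> 5 infected
Step 2: +7 new -> 12 infected
Step 3: +7 new -> 19 infected
Step 4: +6 new -> 25 infected
Step 5: +5 new -> 30 infected
Step 6: +3 new -> 33 infected
Step 7: +0 new -> 33 infected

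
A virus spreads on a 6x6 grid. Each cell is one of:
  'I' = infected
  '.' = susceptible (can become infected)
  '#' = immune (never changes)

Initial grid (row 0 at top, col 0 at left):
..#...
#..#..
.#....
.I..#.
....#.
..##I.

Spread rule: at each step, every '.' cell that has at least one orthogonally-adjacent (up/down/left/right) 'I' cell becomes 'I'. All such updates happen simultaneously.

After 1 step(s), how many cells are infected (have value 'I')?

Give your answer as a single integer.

Answer: 6

Derivation:
Step 0 (initial): 2 infected
Step 1: +4 new -> 6 infected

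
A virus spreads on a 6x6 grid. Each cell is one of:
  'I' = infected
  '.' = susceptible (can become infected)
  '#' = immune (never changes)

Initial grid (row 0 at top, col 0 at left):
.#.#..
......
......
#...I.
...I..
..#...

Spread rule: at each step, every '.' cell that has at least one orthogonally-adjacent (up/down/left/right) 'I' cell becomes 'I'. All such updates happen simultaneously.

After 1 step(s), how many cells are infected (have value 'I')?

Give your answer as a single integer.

Step 0 (initial): 2 infected
Step 1: +6 new -> 8 infected

Answer: 8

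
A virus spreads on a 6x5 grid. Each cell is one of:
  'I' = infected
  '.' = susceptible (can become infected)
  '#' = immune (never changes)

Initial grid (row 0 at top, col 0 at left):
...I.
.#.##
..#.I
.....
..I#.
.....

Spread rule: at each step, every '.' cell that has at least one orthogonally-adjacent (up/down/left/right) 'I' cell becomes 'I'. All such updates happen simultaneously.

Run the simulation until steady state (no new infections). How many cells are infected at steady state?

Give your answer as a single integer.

Answer: 25

Derivation:
Step 0 (initial): 3 infected
Step 1: +7 new -> 10 infected
Step 2: +8 new -> 18 infected
Step 3: +5 new -> 23 infected
Step 4: +2 new -> 25 infected
Step 5: +0 new -> 25 infected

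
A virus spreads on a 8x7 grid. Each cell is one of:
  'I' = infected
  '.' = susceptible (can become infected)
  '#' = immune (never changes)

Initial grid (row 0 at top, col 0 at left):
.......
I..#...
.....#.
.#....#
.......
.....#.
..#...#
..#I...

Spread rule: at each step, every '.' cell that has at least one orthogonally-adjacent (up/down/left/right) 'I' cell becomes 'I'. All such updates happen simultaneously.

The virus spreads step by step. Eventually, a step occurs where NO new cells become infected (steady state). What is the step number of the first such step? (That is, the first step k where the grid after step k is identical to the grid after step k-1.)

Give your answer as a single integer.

Answer: 10

Derivation:
Step 0 (initial): 2 infected
Step 1: +5 new -> 7 infected
Step 2: +7 new -> 14 infected
Step 3: +8 new -> 22 infected
Step 4: +9 new -> 31 infected
Step 5: +6 new -> 37 infected
Step 6: +6 new -> 43 infected
Step 7: +3 new -> 46 infected
Step 8: +1 new -> 47 infected
Step 9: +1 new -> 48 infected
Step 10: +0 new -> 48 infected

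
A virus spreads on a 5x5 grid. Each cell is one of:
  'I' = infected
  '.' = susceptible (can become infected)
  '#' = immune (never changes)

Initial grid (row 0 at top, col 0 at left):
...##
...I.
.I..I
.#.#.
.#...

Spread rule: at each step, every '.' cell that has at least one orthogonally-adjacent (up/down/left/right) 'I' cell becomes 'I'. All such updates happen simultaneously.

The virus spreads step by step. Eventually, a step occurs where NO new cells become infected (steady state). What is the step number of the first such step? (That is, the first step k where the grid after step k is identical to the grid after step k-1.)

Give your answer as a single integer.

Answer: 4

Derivation:
Step 0 (initial): 3 infected
Step 1: +7 new -> 10 infected
Step 2: +6 new -> 16 infected
Step 3: +4 new -> 20 infected
Step 4: +0 new -> 20 infected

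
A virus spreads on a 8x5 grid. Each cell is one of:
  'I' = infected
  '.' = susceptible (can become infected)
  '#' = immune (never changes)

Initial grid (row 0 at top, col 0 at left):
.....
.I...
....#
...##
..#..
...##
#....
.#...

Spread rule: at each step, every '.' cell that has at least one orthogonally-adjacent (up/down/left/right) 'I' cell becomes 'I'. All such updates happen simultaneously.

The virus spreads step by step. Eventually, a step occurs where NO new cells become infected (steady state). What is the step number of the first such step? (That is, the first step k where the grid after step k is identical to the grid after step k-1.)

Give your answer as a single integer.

Step 0 (initial): 1 infected
Step 1: +4 new -> 5 infected
Step 2: +6 new -> 11 infected
Step 3: +6 new -> 17 infected
Step 4: +3 new -> 20 infected
Step 5: +3 new -> 23 infected
Step 6: +1 new -> 24 infected
Step 7: +2 new -> 26 infected
Step 8: +2 new -> 28 infected
Step 9: +1 new -> 29 infected
Step 10: +0 new -> 29 infected

Answer: 10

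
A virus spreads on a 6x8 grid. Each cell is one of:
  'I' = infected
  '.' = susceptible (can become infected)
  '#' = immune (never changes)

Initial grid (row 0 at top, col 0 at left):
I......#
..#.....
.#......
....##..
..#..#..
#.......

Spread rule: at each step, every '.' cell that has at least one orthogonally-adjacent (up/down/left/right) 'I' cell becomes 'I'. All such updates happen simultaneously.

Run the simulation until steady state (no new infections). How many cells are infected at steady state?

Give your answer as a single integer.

Answer: 40

Derivation:
Step 0 (initial): 1 infected
Step 1: +2 new -> 3 infected
Step 2: +3 new -> 6 infected
Step 3: +2 new -> 8 infected
Step 4: +4 new -> 12 infected
Step 5: +5 new -> 17 infected
Step 6: +6 new -> 23 infected
Step 7: +4 new -> 27 infected
Step 8: +4 new -> 31 infected
Step 9: +3 new -> 34 infected
Step 10: +3 new -> 37 infected
Step 11: +2 new -> 39 infected
Step 12: +1 new -> 40 infected
Step 13: +0 new -> 40 infected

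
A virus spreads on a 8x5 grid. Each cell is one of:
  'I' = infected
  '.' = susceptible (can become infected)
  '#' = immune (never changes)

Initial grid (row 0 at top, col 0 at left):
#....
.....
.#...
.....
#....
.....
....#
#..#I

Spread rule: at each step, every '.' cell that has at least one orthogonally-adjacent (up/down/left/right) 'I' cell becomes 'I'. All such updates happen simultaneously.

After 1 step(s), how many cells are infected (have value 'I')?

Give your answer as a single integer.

Answer: 1

Derivation:
Step 0 (initial): 1 infected
Step 1: +0 new -> 1 infected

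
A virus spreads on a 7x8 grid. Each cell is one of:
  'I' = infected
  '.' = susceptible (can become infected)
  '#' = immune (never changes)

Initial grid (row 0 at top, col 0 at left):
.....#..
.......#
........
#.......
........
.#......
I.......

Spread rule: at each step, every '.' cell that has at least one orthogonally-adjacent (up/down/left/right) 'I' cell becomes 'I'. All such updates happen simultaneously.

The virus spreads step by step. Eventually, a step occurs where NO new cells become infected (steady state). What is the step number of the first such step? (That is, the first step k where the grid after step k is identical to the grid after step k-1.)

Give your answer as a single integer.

Answer: 14

Derivation:
Step 0 (initial): 1 infected
Step 1: +2 new -> 3 infected
Step 2: +2 new -> 5 infected
Step 3: +3 new -> 8 infected
Step 4: +4 new -> 12 infected
Step 5: +5 new -> 17 infected
Step 6: +7 new -> 24 infected
Step 7: +8 new -> 32 infected
Step 8: +7 new -> 39 infected
Step 9: +5 new -> 44 infected
Step 10: +4 new -> 48 infected
Step 11: +2 new -> 50 infected
Step 12: +1 new -> 51 infected
Step 13: +1 new -> 52 infected
Step 14: +0 new -> 52 infected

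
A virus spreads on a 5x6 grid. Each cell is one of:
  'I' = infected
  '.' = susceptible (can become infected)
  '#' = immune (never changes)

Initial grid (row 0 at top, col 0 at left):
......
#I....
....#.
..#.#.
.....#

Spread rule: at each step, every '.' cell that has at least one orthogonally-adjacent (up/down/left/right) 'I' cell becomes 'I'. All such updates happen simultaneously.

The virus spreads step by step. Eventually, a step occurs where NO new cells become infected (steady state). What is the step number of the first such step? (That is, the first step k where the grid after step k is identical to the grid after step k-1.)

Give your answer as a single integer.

Step 0 (initial): 1 infected
Step 1: +3 new -> 4 infected
Step 2: +6 new -> 10 infected
Step 3: +5 new -> 15 infected
Step 4: +5 new -> 20 infected
Step 5: +3 new -> 23 infected
Step 6: +2 new -> 25 infected
Step 7: +0 new -> 25 infected

Answer: 7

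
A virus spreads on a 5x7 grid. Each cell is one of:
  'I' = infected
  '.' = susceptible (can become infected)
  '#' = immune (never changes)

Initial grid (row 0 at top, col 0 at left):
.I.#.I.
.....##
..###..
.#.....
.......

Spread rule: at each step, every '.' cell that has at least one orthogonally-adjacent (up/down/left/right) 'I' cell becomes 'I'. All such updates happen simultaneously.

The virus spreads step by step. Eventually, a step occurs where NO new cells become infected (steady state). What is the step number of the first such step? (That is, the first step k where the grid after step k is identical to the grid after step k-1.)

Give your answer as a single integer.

Step 0 (initial): 2 infected
Step 1: +5 new -> 7 infected
Step 2: +4 new -> 11 infected
Step 3: +2 new -> 13 infected
Step 4: +1 new -> 14 infected
Step 5: +1 new -> 15 infected
Step 6: +1 new -> 16 infected
Step 7: +1 new -> 17 infected
Step 8: +2 new -> 19 infected
Step 9: +2 new -> 21 infected
Step 10: +2 new -> 23 infected
Step 11: +2 new -> 25 infected
Step 12: +2 new -> 27 infected
Step 13: +1 new -> 28 infected
Step 14: +0 new -> 28 infected

Answer: 14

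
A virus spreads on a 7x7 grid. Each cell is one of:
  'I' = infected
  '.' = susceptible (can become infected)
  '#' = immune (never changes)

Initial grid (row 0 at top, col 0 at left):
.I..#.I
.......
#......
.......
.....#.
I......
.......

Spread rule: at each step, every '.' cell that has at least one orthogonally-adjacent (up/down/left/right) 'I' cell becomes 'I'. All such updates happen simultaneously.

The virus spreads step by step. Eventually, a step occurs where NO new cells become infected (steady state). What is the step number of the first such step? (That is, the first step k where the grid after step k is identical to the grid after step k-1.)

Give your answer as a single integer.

Answer: 7

Derivation:
Step 0 (initial): 3 infected
Step 1: +8 new -> 11 infected
Step 2: +10 new -> 21 infected
Step 3: +9 new -> 30 infected
Step 4: +8 new -> 38 infected
Step 5: +6 new -> 44 infected
Step 6: +2 new -> 46 infected
Step 7: +0 new -> 46 infected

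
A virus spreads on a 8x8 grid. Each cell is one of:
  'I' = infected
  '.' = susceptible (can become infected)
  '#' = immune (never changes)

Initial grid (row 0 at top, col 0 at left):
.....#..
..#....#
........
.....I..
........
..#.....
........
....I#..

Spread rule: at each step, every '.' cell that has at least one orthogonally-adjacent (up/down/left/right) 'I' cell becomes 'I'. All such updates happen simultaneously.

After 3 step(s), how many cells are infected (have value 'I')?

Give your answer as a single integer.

Answer: 32

Derivation:
Step 0 (initial): 2 infected
Step 1: +6 new -> 8 infected
Step 2: +12 new -> 20 infected
Step 3: +12 new -> 32 infected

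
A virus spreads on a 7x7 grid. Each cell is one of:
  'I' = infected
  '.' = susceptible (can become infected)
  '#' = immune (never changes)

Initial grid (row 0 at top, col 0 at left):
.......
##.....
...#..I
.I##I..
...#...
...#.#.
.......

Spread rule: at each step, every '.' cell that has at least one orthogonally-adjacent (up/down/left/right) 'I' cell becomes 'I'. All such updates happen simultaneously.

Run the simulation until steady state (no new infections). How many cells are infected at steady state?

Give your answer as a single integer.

Answer: 41

Derivation:
Step 0 (initial): 3 infected
Step 1: +9 new -> 12 infected
Step 2: +11 new -> 23 infected
Step 3: +9 new -> 32 infected
Step 4: +7 new -> 39 infected
Step 5: +1 new -> 40 infected
Step 6: +1 new -> 41 infected
Step 7: +0 new -> 41 infected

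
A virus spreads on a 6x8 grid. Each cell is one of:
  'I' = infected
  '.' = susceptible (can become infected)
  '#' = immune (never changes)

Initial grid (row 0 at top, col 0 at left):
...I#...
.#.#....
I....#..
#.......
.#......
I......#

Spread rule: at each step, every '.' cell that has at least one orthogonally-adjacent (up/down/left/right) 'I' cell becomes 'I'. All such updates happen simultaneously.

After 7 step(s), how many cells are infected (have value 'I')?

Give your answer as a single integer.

Step 0 (initial): 3 infected
Step 1: +5 new -> 8 infected
Step 2: +6 new -> 14 infected
Step 3: +4 new -> 18 infected
Step 4: +4 new -> 22 infected
Step 5: +4 new -> 26 infected
Step 6: +4 new -> 30 infected
Step 7: +4 new -> 34 infected

Answer: 34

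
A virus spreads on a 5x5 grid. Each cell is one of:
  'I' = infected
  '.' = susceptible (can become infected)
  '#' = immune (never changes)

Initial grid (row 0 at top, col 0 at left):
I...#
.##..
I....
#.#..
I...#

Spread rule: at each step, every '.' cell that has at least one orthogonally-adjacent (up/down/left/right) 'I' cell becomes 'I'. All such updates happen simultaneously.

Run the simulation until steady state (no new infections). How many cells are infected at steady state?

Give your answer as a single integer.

Step 0 (initial): 3 infected
Step 1: +4 new -> 7 infected
Step 2: +4 new -> 11 infected
Step 3: +3 new -> 14 infected
Step 4: +3 new -> 17 infected
Step 5: +2 new -> 19 infected
Step 6: +0 new -> 19 infected

Answer: 19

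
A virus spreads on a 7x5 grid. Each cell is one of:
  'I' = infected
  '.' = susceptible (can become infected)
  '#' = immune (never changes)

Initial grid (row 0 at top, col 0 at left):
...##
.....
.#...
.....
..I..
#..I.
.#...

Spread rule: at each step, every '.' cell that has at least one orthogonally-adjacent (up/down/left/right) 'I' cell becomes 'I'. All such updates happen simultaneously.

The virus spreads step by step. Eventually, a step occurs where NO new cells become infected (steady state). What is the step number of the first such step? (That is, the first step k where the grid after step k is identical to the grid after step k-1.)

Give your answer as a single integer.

Answer: 7

Derivation:
Step 0 (initial): 2 infected
Step 1: +6 new -> 8 infected
Step 2: +8 new -> 16 infected
Step 3: +4 new -> 20 infected
Step 4: +5 new -> 25 infected
Step 5: +3 new -> 28 infected
Step 6: +1 new -> 29 infected
Step 7: +0 new -> 29 infected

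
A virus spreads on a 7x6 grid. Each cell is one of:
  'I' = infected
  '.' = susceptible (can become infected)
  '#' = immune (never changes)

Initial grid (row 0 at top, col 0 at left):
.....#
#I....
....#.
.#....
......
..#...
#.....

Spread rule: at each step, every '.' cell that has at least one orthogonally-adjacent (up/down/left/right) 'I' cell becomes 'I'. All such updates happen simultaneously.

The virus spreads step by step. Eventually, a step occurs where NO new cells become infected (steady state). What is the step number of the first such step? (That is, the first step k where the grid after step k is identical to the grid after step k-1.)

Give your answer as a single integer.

Answer: 10

Derivation:
Step 0 (initial): 1 infected
Step 1: +3 new -> 4 infected
Step 2: +5 new -> 9 infected
Step 3: +5 new -> 14 infected
Step 4: +5 new -> 19 infected
Step 5: +5 new -> 24 infected
Step 6: +4 new -> 28 infected
Step 7: +4 new -> 32 infected
Step 8: +3 new -> 35 infected
Step 9: +1 new -> 36 infected
Step 10: +0 new -> 36 infected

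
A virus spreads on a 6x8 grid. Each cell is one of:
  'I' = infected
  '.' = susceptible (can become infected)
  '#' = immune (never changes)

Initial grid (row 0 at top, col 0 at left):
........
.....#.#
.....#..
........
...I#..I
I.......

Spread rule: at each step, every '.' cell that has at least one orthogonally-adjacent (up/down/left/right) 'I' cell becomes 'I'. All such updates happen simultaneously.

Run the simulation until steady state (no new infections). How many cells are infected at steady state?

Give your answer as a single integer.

Answer: 44

Derivation:
Step 0 (initial): 3 infected
Step 1: +8 new -> 11 infected
Step 2: +11 new -> 22 infected
Step 3: +8 new -> 30 infected
Step 4: +6 new -> 36 infected
Step 5: +5 new -> 41 infected
Step 6: +3 new -> 44 infected
Step 7: +0 new -> 44 infected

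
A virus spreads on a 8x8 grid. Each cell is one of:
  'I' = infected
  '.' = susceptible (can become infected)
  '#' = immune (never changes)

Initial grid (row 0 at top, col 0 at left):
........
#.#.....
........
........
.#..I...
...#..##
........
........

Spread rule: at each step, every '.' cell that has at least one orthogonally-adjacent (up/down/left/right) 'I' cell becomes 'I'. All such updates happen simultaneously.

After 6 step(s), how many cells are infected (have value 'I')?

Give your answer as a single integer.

Step 0 (initial): 1 infected
Step 1: +4 new -> 5 infected
Step 2: +7 new -> 12 infected
Step 3: +10 new -> 22 infected
Step 4: +12 new -> 34 infected
Step 5: +11 new -> 45 infected
Step 6: +9 new -> 54 infected

Answer: 54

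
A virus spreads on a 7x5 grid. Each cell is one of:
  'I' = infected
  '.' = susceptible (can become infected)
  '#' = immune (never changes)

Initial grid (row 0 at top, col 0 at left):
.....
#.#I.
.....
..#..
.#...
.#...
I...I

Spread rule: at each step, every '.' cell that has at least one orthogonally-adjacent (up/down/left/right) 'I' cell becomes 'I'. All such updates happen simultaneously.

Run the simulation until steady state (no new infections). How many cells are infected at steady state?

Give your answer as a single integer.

Answer: 30

Derivation:
Step 0 (initial): 3 infected
Step 1: +7 new -> 10 infected
Step 2: +9 new -> 19 infected
Step 3: +6 new -> 25 infected
Step 4: +5 new -> 30 infected
Step 5: +0 new -> 30 infected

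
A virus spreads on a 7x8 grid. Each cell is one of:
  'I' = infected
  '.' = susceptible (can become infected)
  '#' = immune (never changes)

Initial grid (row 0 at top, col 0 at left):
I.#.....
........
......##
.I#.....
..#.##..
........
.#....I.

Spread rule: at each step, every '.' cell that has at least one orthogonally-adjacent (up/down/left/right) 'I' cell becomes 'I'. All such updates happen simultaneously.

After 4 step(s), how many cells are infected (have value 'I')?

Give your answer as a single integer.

Answer: 36

Derivation:
Step 0 (initial): 3 infected
Step 1: +8 new -> 11 infected
Step 2: +9 new -> 20 infected
Step 3: +8 new -> 28 infected
Step 4: +8 new -> 36 infected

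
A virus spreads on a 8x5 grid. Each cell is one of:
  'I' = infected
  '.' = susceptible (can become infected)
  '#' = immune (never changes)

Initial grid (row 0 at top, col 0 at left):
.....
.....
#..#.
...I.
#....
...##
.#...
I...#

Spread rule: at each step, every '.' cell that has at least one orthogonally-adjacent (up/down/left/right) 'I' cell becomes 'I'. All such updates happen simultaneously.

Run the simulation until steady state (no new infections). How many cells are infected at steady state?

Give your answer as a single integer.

Step 0 (initial): 2 infected
Step 1: +5 new -> 7 infected
Step 2: +7 new -> 14 infected
Step 3: +9 new -> 23 infected
Step 4: +5 new -> 28 infected
Step 5: +4 new -> 32 infected
Step 6: +1 new -> 33 infected
Step 7: +0 new -> 33 infected

Answer: 33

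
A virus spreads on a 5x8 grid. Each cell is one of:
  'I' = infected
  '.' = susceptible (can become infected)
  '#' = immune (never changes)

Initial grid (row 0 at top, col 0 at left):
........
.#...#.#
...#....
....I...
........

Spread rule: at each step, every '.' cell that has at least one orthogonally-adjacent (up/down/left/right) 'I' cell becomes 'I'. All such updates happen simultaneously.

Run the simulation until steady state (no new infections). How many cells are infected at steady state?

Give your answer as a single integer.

Answer: 36

Derivation:
Step 0 (initial): 1 infected
Step 1: +4 new -> 5 infected
Step 2: +6 new -> 11 infected
Step 3: +8 new -> 19 infected
Step 4: +9 new -> 28 infected
Step 5: +4 new -> 32 infected
Step 6: +3 new -> 35 infected
Step 7: +1 new -> 36 infected
Step 8: +0 new -> 36 infected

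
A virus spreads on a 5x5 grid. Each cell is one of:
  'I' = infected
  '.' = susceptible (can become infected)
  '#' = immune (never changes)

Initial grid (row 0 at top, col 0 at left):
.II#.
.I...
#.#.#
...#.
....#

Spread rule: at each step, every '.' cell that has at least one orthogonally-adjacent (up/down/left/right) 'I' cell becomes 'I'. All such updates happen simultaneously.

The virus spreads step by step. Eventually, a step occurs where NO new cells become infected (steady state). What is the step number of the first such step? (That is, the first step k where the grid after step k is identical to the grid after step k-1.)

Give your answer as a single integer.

Step 0 (initial): 3 infected
Step 1: +4 new -> 7 infected
Step 2: +2 new -> 9 infected
Step 3: +5 new -> 14 infected
Step 4: +3 new -> 17 infected
Step 5: +1 new -> 18 infected
Step 6: +0 new -> 18 infected

Answer: 6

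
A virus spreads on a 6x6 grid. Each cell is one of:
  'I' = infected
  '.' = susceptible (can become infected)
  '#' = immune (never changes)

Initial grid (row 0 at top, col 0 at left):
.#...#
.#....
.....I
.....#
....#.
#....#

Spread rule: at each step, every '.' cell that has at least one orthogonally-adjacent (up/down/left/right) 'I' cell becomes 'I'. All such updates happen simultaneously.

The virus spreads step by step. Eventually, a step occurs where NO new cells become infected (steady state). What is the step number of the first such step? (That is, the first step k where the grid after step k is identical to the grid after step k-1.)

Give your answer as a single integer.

Step 0 (initial): 1 infected
Step 1: +2 new -> 3 infected
Step 2: +3 new -> 6 infected
Step 3: +4 new -> 10 infected
Step 4: +5 new -> 15 infected
Step 5: +5 new -> 20 infected
Step 6: +5 new -> 25 infected
Step 7: +3 new -> 28 infected
Step 8: +0 new -> 28 infected

Answer: 8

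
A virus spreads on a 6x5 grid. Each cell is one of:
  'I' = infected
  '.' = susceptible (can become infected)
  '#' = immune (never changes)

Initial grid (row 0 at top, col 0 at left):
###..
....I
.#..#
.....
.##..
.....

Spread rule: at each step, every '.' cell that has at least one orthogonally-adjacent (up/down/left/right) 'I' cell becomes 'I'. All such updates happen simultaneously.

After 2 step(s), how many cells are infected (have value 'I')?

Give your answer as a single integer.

Step 0 (initial): 1 infected
Step 1: +2 new -> 3 infected
Step 2: +3 new -> 6 infected

Answer: 6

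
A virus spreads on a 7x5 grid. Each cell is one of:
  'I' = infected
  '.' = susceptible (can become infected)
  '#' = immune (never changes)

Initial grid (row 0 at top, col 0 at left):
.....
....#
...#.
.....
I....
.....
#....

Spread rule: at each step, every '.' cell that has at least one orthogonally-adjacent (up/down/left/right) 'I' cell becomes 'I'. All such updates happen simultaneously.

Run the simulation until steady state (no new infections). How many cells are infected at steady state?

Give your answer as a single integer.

Answer: 32

Derivation:
Step 0 (initial): 1 infected
Step 1: +3 new -> 4 infected
Step 2: +4 new -> 8 infected
Step 3: +6 new -> 14 infected
Step 4: +7 new -> 21 infected
Step 5: +5 new -> 26 infected
Step 6: +4 new -> 30 infected
Step 7: +1 new -> 31 infected
Step 8: +1 new -> 32 infected
Step 9: +0 new -> 32 infected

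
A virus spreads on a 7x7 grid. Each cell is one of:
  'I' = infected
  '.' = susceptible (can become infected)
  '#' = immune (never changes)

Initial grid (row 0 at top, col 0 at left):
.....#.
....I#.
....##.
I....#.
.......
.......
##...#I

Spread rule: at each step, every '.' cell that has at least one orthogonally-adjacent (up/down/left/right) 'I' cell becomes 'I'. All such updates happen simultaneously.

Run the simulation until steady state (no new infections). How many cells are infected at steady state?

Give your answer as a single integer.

Step 0 (initial): 3 infected
Step 1: +6 new -> 9 infected
Step 2: +10 new -> 19 infected
Step 3: +10 new -> 29 infected
Step 4: +8 new -> 37 infected
Step 5: +3 new -> 40 infected
Step 6: +1 new -> 41 infected
Step 7: +0 new -> 41 infected

Answer: 41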